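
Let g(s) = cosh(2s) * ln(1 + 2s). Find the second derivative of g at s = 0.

Write out both Maclaurin series and multiply, keeping only the needed powers.
From the series, [s^2] g = -2; multiply by 2! = 2 to get -4.

-4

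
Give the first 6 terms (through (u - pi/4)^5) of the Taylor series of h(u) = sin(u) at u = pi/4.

Use the known series and substitute for the argument.
h(pi/4) = sqrt(2)/2
h′(pi/4) = sqrt(2)/2
h′′(pi/4) = -sqrt(2)/2
h′′′(pi/4) = -sqrt(2)/2
h^(4)(pi/4) = sqrt(2)/2
h^(5)(pi/4) = sqrt(2)/2

sqrt(2)*(u - pi/4)^5/240 + sqrt(2)*(u - pi/4)^4/48 - sqrt(2)*(u - pi/4)^3/12 - sqrt(2)*(u - pi/4)^2/4 + sqrt(2)*(u - pi/4)/2 + sqrt(2)/2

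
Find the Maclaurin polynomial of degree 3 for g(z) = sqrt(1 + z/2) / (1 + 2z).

Write out both Maclaurin series and multiply, keeping only the needed powers.
g(0) = 1
g′(0) = -7/4
g′′(0) = 111/16
g′′′(0) = -2661/64
Then c_k = g^(k)(0)/k! gives each Taylor coefficient.

-887*z^3/128 + 111*z^2/32 - 7*z/4 + 1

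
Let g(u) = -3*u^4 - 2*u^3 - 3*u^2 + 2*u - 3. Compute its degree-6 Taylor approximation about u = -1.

-3*(u + 1)^4 + 10*(u + 1)^3 - 15*(u + 1)^2 + 14*(u + 1) - 9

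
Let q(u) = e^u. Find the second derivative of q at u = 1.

Compute the successive derivatives at the expansion point and divide by k!.
From the series, [(u - 1)^2] q = e/2; multiply by 2! = 2 to get e.

e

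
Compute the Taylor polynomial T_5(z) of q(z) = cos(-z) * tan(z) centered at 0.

z^5/120 - z^3/6 + z

Multiply the two series term by term and collect like powers.
q(0) = 0
q′(0) = 1
q′′(0) = 0
q′′′(0) = -1
q^(4)(0) = 0
q^(5)(0) = 1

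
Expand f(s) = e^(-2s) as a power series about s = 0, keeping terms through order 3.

-4*s^3/3 + 2*s^2 - 2*s + 1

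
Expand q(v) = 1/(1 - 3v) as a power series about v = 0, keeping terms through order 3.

27*v^3 + 9*v^2 + 3*v + 1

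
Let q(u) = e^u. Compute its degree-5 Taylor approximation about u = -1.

Apply the Taylor formula c_k = f^(k)(a)/k!.
[(u + 1)^0] = e^(-1);  [(u + 1)^1] = e^(-1);  [(u + 1)^2] = e^(-1)/2;  [(u + 1)^3] = e^(-1)/6;  [(u + 1)^4] = e^(-1)/24;  [(u + 1)^5] = e^(-1)/120.

(u + 1)^5*e^(-1)/120 + (u + 1)^4*e^(-1)/24 + (u + 1)^3*e^(-1)/6 + (u + 1)^2*e^(-1)/2 + (u + 1)*e^(-1) + e^(-1)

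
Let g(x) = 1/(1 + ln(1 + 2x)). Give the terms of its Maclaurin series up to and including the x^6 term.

26312*x^6/45 - 15*2^(13/14)*3^(45/56)*5^(38/63)*7^(1/126)*x^5 + 176*x^4/3 - 56*x^3/3 + 6*x^2 - 2*x + 1

Plug the Maclaurin series of the inner function into that of the outer and collect terms.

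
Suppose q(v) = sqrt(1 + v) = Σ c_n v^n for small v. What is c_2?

-1/8

Differentiate repeatedly and evaluate at the center.
q(0) = 1
q′(0) = 1/2
q′′(0) = -1/4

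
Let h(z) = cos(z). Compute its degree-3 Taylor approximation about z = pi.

Compute the successive derivatives at the expansion point and divide by k!.
h(pi) = -1
h′(pi) = 0
h′′(pi) = 1
h′′′(pi) = 0

(z - pi)^2/2 - 1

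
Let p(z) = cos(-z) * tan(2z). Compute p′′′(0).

10

Expand each factor separately, then convolve coefficients.
The coefficient of z^3 in the expansion is 5/3, so p′′′(0) = 3! * (5/3) = 10.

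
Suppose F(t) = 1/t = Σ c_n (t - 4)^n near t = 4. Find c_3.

F(4) = 1/4
F′(4) = -1/16
F′′(4) = 1/32
F′′′(4) = -3/128

-1/256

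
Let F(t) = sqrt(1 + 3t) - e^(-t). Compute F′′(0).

Add the two expansions coefficient-wise.
From the series, [t^2] F = -13/8; multiply by 2! = 2 to get -13/4.

-13/4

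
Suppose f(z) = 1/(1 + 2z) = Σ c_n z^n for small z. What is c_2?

Apply the Taylor formula c_k = f^(k)(a)/k!.
f(0) = 1
f′(0) = -2
f′′(0) = 8

4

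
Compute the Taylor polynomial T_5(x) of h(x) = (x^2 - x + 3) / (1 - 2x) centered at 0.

Multiply each power in the prefactor through the base expansion.
h(0) = 3
h′(0) = 5
h′′(0) = 22
h′′′(0) = 132
h^(4)(0) = 1056
h^(5)(0) = 10560
Dividing each by k! gives the coefficients c_0, ..., c_5.

88*x^5 + 44*x^4 + 22*x^3 + 11*x^2 + 5*x + 3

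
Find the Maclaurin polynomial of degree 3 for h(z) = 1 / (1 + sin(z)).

Write 1/(1+u) = 1 - u + u^2 - u^3 + ... and substitute the series for u.
h(0) = 1
h′(0) = -1
h′′(0) = 2
h′′′(0) = -5
Dividing each by k! gives the coefficients c_0, ..., c_3.

-5*z^3/6 + z^2 - z + 1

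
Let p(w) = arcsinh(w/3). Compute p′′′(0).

From the series, [w^3] p = -1/162; multiply by 3! = 6 to get -1/27.

-1/27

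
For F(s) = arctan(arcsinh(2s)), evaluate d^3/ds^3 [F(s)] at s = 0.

Plug the Maclaurin series of the inner function into that of the outer and collect terms.
The coefficient of s^3 in the expansion is -4, so F′′′(0) = 3! * (-4) = -24.

-24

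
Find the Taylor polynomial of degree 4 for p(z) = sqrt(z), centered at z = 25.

-(z - 25)^4/2000000 + (z - 25)^3/50000 - (z - 25)^2/1000 + (z - 25)/10 + 5

p(25) = 5
p′(25) = 1/10
p′′(25) = -1/500
p′′′(25) = 3/25000
p^(4)(25) = -3/250000
Dividing each by k! gives the coefficients c_0, ..., c_4.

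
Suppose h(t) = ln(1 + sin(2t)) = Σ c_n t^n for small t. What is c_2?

-2

Let u equal the inner series; expand the outer function in u and truncate.
So c_2 = h′′(0)/2! = -2.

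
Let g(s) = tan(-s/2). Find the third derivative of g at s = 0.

From the series, [s^3] g = -1/24; multiply by 3! = 6 to get -1/4.

-1/4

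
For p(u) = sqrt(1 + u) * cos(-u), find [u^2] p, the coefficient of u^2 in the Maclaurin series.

-5/8

Write out both Maclaurin series and multiply, keeping only the needed powers.
So c_2 = p′′(0)/2! = -5/8.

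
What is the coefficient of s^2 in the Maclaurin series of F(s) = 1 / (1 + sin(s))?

Expand as Σ (-1)^k u^k with u equal to the inner function's series.
F(0) = 1
F′(0) = -1
F′′(0) = 2
So c_2 = F′′(0)/2! = 1.

1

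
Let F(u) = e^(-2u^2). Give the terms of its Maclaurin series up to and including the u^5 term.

Apply the Taylor formula c_k = f^(k)(a)/k!.
[u^0] = 1;  [u^1] = 0;  [u^2] = -2;  [u^3] = 0;  [u^4] = 2;  [u^5] = 0.

2*u^4 - 2*u^2 + 1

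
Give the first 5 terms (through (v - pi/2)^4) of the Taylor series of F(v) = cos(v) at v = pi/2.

(v - pi/2)^3/6 - (v - pi/2)

Use the known series and substitute for the argument.
F(pi/2) = 0
F′(pi/2) = -1
F′′(pi/2) = 0
F′′′(pi/2) = 1
F^(4)(pi/2) = 0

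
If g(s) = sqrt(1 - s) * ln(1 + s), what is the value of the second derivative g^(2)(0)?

Take the Cauchy product of the two expansions.
The coefficient of s^2 in the expansion is -1, so g′′(0) = 2! * (-1) = -2.

-2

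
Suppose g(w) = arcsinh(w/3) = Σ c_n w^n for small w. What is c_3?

Use the known series and substitute for the argument.
[w^0] = 0;  [w^1] = 1/3;  [w^2] = 0;  [w^3] = -1/162.

-1/162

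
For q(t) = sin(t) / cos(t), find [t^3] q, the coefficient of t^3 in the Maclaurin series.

1/3

Invert the denominator's series and multiply.
[t^0] = 0;  [t^1] = 1;  [t^2] = 0;  [t^3] = 1/3.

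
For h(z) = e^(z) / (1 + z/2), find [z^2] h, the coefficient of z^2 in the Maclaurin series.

Expand each factor separately, then convolve coefficients.
[z^0] = 1;  [z^1] = 1/2;  [z^2] = 1/4.

1/4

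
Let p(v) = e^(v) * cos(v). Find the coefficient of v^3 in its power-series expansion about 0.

-1/3

Multiply the two series term by term and collect like powers.
[v^0] = 1;  [v^1] = 1;  [v^2] = 0;  [v^3] = -1/3.
So c_3 = p′′′(0)/3! = -1/3.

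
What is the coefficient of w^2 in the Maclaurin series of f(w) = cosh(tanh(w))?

1/2

Compose series: expand the inner function first, then feed it into the outer expansion.
[w^0] = 1;  [w^1] = 0;  [w^2] = 1/2.
So c_2 = f′′(0)/2! = 1/2.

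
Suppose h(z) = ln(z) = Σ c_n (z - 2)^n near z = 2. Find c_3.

1/24

Differentiate repeatedly and evaluate at the center.
h(2) = ln(2)
h′(2) = 1/2
h′′(2) = -1/4
h′′′(2) = 1/4
So c_3 = h′′′(2)/3! = 1/24.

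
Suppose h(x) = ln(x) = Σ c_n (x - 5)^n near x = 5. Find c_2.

-1/50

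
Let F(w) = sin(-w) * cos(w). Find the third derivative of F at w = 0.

Multiply the two series term by term and collect like powers.
The coefficient of w^3 in the expansion is 2/3, so F′′′(0) = 3! * (2/3) = 4.

4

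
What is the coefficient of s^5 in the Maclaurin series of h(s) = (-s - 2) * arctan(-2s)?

64/5

Shift and add copies of the series according to the polynomial's terms.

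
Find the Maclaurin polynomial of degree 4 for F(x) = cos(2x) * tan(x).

Write out both Maclaurin series and multiply, keeping only the needed powers.

-5*x^3/3 + x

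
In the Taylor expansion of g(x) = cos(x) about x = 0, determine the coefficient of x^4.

Apply the Taylor formula c_k = f^(k)(a)/k!.
So c_4 = g^(4)(0)/4! = 1/24.

1/24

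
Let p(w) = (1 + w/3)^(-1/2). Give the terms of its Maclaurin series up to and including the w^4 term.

Use the known series and substitute for the argument.
p(0) = 1
p′(0) = -1/6
p′′(0) = 1/12
p′′′(0) = -5/72
p^(4)(0) = 35/432
Dividing each by k! gives the coefficients c_0, ..., c_4.

35*w^4/10368 - 5*w^3/432 + w^2/24 - w/6 + 1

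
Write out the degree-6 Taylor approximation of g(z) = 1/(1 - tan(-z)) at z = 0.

Plug the Maclaurin series of the inner function into that of the outer and collect terms.
g(0) = 1
g′(0) = -1
g′′(0) = 2
g′′′(0) = -8
g^(4)(0) = 40
g^(5)(0) = -256
g^(6)(0) = 1952

122*z^6/45 - 32*z^5/15 + 5*z^4/3 - 4*z^3/3 + z^2 - z + 1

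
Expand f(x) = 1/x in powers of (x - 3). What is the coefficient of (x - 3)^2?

1/27

Use the known series and substitute for the argument.
f(3) = 1/3
f′(3) = -1/9
f′′(3) = 2/27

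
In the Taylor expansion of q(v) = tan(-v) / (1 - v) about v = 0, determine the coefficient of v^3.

Take the Cauchy product of the two expansions.
q(0) = 0
q′(0) = -1
q′′(0) = -2
q′′′(0) = -8

-4/3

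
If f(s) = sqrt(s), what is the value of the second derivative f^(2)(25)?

-1/500

From the series, [(s - 25)^2] f = -1/1000; multiply by 2! = 2 to get -1/500.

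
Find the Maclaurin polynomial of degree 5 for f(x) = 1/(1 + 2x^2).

Differentiate repeatedly and evaluate at the center.
[x^0] = 1;  [x^1] = 0;  [x^2] = -2;  [x^3] = 0;  [x^4] = 4;  [x^5] = 0.

4*x^4 - 2*x^2 + 1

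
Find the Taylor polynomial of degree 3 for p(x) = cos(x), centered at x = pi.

(x - pi)^2/2 - 1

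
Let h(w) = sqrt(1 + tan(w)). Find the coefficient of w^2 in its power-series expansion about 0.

-1/8

Substitute the inner expansion into the outer series and collect powers.
h(0) = 1
h′(0) = 1/2
h′′(0) = -1/4
Then c_k = h^(k)(0)/k! gives each Taylor coefficient.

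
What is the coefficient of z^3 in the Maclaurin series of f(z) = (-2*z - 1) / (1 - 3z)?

Distribute the polynomial across the series and collect like powers.
So c_3 = f′′′(0)/3! = -45.

-45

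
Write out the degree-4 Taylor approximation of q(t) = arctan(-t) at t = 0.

t^3/3 - t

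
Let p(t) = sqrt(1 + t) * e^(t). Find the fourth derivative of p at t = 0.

33/16

Multiply the two series term by term and collect like powers.
The coefficient of t^4 in the expansion is 11/128, so p^(4)(0) = 4! * (11/128) = 33/16.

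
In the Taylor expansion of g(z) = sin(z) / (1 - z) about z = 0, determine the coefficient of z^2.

1

Expand 1/(denominator) as a geometric series and multiply by the numerator's series.
[z^0] = 0;  [z^1] = 1;  [z^2] = 1.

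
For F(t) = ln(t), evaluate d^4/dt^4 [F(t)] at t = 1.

The coefficient of (t - 1)^4 in the expansion is -1/4, so F^(4)(1) = 4! * (-1/4) = -6.

-6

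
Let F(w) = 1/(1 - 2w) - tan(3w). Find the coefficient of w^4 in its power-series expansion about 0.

16

Add the two expansions coefficient-wise.
F(0) = 1
F′(0) = -1
F′′(0) = 8
F′′′(0) = -6
F^(4)(0) = 384
So c_4 = F^(4)(0)/4! = 16.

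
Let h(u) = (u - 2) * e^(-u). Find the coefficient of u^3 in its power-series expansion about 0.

Shift and add copies of the series according to the polynomial's terms.
[u^0] = -2;  [u^1] = 3;  [u^2] = -2;  [u^3] = 5/6.
So c_3 = h′′′(0)/3! = 5/6.

5/6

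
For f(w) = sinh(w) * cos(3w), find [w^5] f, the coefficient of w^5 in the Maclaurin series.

79/30

Take the Cauchy product of the two expansions.
f(0) = 0
f′(0) = 1
f′′(0) = 0
f′′′(0) = -26
f^(4)(0) = 0
f^(5)(0) = 316
So c_5 = f^(5)(0)/5! = 79/30.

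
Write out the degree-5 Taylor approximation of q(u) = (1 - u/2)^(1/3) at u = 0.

-11*u^5/11664 - 5*u^4/1944 - 5*u^3/648 - u^2/36 - u/6 + 1

Compute the successive derivatives at the expansion point and divide by k!.
q(0) = 1
q′(0) = -1/6
q′′(0) = -1/18
q′′′(0) = -5/108
q^(4)(0) = -5/81
q^(5)(0) = -55/486
Dividing each by k! gives the coefficients c_0, ..., c_5.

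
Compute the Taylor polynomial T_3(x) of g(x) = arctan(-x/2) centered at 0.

g(0) = 0
g′(0) = -1/2
g′′(0) = 0
g′′′(0) = 1/4

x^3/24 - x/2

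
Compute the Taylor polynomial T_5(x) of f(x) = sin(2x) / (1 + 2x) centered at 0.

Expand each factor separately, then convolve coefficients.
[x^0] = 0;  [x^1] = 2;  [x^2] = -4;  [x^3] = 20/3;  [x^4] = -40/3;  [x^5] = 404/15.

404*x^5/15 - 40*x^4/3 + 20*x^3/3 - 4*x^2 + 2*x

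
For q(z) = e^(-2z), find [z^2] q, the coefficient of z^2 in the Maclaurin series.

Differentiate repeatedly and evaluate at the center.
[z^0] = 1;  [z^1] = -2;  [z^2] = 2.

2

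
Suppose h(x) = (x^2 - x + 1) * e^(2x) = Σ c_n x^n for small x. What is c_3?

4/3

Shift and add copies of the series according to the polynomial's terms.
h(0) = 1
h′(0) = 1
h′′(0) = 2
h′′′(0) = 8
So c_3 = h′′′(0)/3! = 4/3.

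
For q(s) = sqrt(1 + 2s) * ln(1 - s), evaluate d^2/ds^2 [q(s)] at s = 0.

Write out both Maclaurin series and multiply, keeping only the needed powers.
The coefficient of s^2 in the expansion is -3/2, so q′′(0) = 2! * (-3/2) = -3.

-3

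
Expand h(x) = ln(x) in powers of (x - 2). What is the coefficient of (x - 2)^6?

Differentiate repeatedly and evaluate at the center.
h(2) = ln(2)
h′(2) = 1/2
h′′(2) = -1/4
h′′′(2) = 1/4
h^(4)(2) = -3/8
h^(5)(2) = 3/4
h^(6)(2) = -15/8
So c_6 = h^(6)(2)/6! = -1/384.

-1/384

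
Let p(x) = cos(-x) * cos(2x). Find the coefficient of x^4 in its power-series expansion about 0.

41/24

Expand each factor separately, then convolve coefficients.
[x^0] = 1;  [x^1] = 0;  [x^2] = -5/2;  [x^3] = 0;  [x^4] = 41/24.
So c_4 = p^(4)(0)/4! = 41/24.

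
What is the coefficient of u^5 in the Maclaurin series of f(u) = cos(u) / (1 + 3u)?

-1837/8

Take the Cauchy product of the two expansions.
So c_5 = f^(5)(0)/5! = -1837/8.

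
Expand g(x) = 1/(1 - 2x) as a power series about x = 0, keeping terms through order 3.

8*x^3 + 4*x^2 + 2*x + 1

Differentiate repeatedly and evaluate at the center.
g(0) = 1
g′(0) = 2
g′′(0) = 8
g′′′(0) = 48
Then c_k = g^(k)(0)/k! gives each Taylor coefficient.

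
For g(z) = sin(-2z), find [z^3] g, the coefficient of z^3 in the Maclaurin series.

4/3

g(0) = 0
g′(0) = -2
g′′(0) = 0
g′′′(0) = 8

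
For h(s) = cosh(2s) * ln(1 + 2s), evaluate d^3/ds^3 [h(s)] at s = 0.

Take the Cauchy product of the two expansions.
From the series, [s^3] h = 20/3; multiply by 3! = 6 to get 40.

40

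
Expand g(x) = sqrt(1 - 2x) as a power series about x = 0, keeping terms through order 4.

-5*x^4/8 - x^3/2 - x^2/2 - x + 1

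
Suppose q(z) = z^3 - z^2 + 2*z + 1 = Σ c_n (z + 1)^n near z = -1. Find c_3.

Apply the Taylor formula c_k = f^(k)(a)/k!.
q(-1) = -3
q′(-1) = 7
q′′(-1) = -8
q′′′(-1) = 6
So c_3 = q′′′(-1)/3! = 1.

1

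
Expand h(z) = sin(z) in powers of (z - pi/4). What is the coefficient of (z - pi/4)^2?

-sqrt(2)/4

Use the known series and substitute for the argument.
h(pi/4) = sqrt(2)/2
h′(pi/4) = sqrt(2)/2
h′′(pi/4) = -sqrt(2)/2
Dividing each by k! gives the coefficients c_0, ..., c_2.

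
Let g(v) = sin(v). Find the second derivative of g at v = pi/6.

-1/2

From the series, [(v - pi/6)^2] g = -1/4; multiply by 2! = 2 to get -1/2.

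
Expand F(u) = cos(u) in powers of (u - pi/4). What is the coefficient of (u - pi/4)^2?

-sqrt(2)/4

Use the known series and substitute for the argument.
[(u - pi/4)^0] = sqrt(2)/2;  [(u - pi/4)^1] = -sqrt(2)/2;  [(u - pi/4)^2] = -sqrt(2)/4.
So c_2 = F′′(pi/4)/2! = -sqrt(2)/4.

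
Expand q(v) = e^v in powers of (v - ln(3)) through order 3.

(v - ln(3))^3/2 + 3*(v - ln(3))^2/2 + 3*(v - ln(3)) + 3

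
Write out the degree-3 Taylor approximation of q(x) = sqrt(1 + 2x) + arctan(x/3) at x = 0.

79*x^3/162 - x^2/2 + 4*x/3 + 1

Add the two expansions coefficient-wise.
q(0) = 1
q′(0) = 4/3
q′′(0) = -1
q′′′(0) = 79/27
Dividing each by k! gives the coefficients c_0, ..., c_3.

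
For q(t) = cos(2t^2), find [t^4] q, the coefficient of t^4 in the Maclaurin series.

Compute the successive derivatives at the expansion point and divide by k!.
q(0) = 1
q′(0) = 0
q′′(0) = 0
q′′′(0) = 0
q^(4)(0) = -48
The Taylor polynomial is Σ q^(k)(0)/k! · t^k.

-2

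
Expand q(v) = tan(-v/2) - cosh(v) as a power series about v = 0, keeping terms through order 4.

Add the two expansions coefficient-wise.
q(0) = -1
q′(0) = -1/2
q′′(0) = -1
q′′′(0) = -1/4
q^(4)(0) = -1

-v^4/24 - v^3/24 - v^2/2 - v/2 - 1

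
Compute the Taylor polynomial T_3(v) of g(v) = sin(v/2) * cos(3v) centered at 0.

Expand each factor separately, then convolve coefficients.

-109*v^3/48 + v/2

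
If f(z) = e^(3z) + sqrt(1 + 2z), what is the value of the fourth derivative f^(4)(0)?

Add the two expansions coefficient-wise.
The coefficient of z^4 in the expansion is 11/4, so f^(4)(0) = 4! * (11/4) = 66.

66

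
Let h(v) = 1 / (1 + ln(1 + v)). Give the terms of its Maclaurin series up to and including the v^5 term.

-347*v^5/60 + 11*v^4/3 - 7*v^3/3 + 3*v^2/2 - v + 1

Use the geometric series for the reciprocal, then substitute.
h(0) = 1
h′(0) = -1
h′′(0) = 3
h′′′(0) = -14
h^(4)(0) = 88
h^(5)(0) = -694
Dividing each by k! gives the coefficients c_0, ..., c_5.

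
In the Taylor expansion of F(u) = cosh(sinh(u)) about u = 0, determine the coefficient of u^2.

1/2

Substitute the inner expansion into the outer series and collect powers.
So c_2 = F′′(0)/2! = 1/2.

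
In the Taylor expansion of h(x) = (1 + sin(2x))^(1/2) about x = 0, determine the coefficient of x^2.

-1/2

Plug the Maclaurin series of the inner function into that of the outer and collect terms.
h(0) = 1
h′(0) = 1
h′′(0) = -1
So c_2 = h′′(0)/2! = -1/2.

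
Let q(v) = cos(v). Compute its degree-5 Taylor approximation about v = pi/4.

-sqrt(2)*(v - pi/4)^5/240 + sqrt(2)*(v - pi/4)^4/48 + sqrt(2)*(v - pi/4)^3/12 - sqrt(2)*(v - pi/4)^2/4 - sqrt(2)*(v - pi/4)/2 + sqrt(2)/2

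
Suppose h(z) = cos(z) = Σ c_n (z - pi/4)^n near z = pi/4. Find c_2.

-sqrt(2)/4

h(pi/4) = sqrt(2)/2
h′(pi/4) = -sqrt(2)/2
h′′(pi/4) = -sqrt(2)/2
Dividing each by k! gives the coefficients c_0, ..., c_2.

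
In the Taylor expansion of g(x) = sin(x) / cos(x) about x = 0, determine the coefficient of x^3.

Divide the numerator series by the denominator series (power-series long division).
g(0) = 0
g′(0) = 1
g′′(0) = 0
g′′′(0) = 2
So c_3 = g′′′(0)/3! = 1/3.

1/3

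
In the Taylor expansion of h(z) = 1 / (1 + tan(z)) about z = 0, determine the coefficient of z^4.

5/3

Write 1/(1+u) = 1 - u + u^2 - u^3 + ... and substitute the series for u.
So c_4 = h^(4)(0)/4! = 5/3.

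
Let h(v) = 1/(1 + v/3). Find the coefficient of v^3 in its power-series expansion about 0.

-1/27

Use the known series and substitute for the argument.
h(0) = 1
h′(0) = -1/3
h′′(0) = 2/9
h′′′(0) = -2/9
Dividing each by k! gives the coefficients c_0, ..., c_3.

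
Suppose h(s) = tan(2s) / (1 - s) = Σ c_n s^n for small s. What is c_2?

2

Write out both Maclaurin series and multiply, keeping only the needed powers.
[s^0] = 0;  [s^1] = 2;  [s^2] = 2.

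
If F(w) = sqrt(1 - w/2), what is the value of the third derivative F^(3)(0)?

The coefficient of w^3 in the expansion is -1/128, so F′′′(0) = 3! * (-1/128) = -3/64.

-3/64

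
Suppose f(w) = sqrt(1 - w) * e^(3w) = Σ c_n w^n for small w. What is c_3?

Write out both Maclaurin series and multiply, keeping only the needed powers.
So c_3 = f′′′(0)/3! = 29/16.

29/16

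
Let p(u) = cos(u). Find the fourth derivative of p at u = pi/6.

Use the known series and substitute for the argument.
From the series, [(u - pi/6)^4] p = sqrt(3)/48; multiply by 4! = 24 to get sqrt(3)/2.

sqrt(3)/2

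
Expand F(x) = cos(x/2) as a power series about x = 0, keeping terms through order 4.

x^4/384 - x^2/8 + 1

F(0) = 1
F′(0) = 0
F′′(0) = -1/4
F′′′(0) = 0
F^(4)(0) = 1/16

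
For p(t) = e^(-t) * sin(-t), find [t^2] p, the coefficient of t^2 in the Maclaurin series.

1

Multiply the two series term by term and collect like powers.
[t^0] = 0;  [t^1] = -1;  [t^2] = 1.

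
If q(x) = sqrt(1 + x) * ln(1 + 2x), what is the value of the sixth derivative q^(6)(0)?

-38403/8

Write out both Maclaurin series and multiply, keeping only the needed powers.
From the series, [x^6] q = -4267/640; multiply by 6! = 720 to get -38403/8.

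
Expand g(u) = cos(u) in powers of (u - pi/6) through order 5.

-(u - pi/6)^5/240 + sqrt(3)*(u - pi/6)^4/48 + (u - pi/6)^3/12 - sqrt(3)*(u - pi/6)^2/4 - (u - pi/6)/2 + sqrt(3)/2

g(pi/6) = sqrt(3)/2
g′(pi/6) = -1/2
g′′(pi/6) = -sqrt(3)/2
g′′′(pi/6) = 1/2
g^(4)(pi/6) = sqrt(3)/2
g^(5)(pi/6) = -1/2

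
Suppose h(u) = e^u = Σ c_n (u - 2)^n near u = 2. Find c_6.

Use the known series and substitute for the argument.

e^(2)/720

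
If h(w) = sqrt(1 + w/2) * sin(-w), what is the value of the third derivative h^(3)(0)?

19/16

Expand each factor separately, then convolve coefficients.
The coefficient of w^3 in the expansion is 19/96, so h′′′(0) = 3! * (19/96) = 19/16.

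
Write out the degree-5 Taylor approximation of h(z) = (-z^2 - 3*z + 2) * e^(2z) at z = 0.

-14*z^5/5 - 14*z^4/3 - 16*z^3/3 - 3*z^2 + z + 2

Shift and add copies of the series according to the polynomial's terms.
h(0) = 2
h′(0) = 1
h′′(0) = -6
h′′′(0) = -32
h^(4)(0) = -112
h^(5)(0) = -336
The Taylor polynomial is Σ h^(k)(0)/k! · z^k.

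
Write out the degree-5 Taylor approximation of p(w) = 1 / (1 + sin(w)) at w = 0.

Use the geometric series for the reciprocal, then substitute.
[w^0] = 1;  [w^1] = -1;  [w^2] = 1;  [w^3] = -5/6;  [w^4] = 2/3;  [w^5] = -61/120.

-61*w^5/120 + 2*w^4/3 - 5*w^3/6 + w^2 - w + 1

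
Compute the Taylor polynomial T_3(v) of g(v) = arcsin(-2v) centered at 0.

[v^0] = 0;  [v^1] = -2;  [v^2] = 0;  [v^3] = -4/3.

-4*v^3/3 - 2*v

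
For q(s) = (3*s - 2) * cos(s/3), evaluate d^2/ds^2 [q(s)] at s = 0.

Multiply each power in the prefactor through the base expansion.
From the series, [s^2] q = 1/9; multiply by 2! = 2 to get 2/9.

2/9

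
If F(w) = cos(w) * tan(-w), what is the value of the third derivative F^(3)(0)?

Take the Cauchy product of the two expansions.
The coefficient of w^3 in the expansion is 1/6, so F′′′(0) = 3! * (1/6) = 1.

1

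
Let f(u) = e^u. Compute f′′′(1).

From the series, [(u - 1)^3] f = e/6; multiply by 3! = 6 to get e.

e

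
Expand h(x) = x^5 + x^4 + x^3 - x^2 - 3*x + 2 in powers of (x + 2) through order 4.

-9*(x + 2)^4 + 33*(x + 2)^3 - 63*(x + 2)^2 + 61*(x + 2) - 20

h(-2) = -20
h′(-2) = 61
h′′(-2) = -126
h′′′(-2) = 198
h^(4)(-2) = -216
Then c_k = h^(k)(-2)/k! gives each Taylor coefficient.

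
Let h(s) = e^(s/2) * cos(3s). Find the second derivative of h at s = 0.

Expand each factor separately, then convolve coefficients.
The coefficient of s^2 in the expansion is -35/8, so h′′(0) = 2! * (-35/8) = -35/4.

-35/4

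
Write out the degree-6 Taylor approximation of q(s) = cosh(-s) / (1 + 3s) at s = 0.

Multiply the two series term by term and collect like powers.
q(0) = 1
q′(0) = -3
q′′(0) = 19
q′′′(0) = -171
q^(4)(0) = 2053
q^(5)(0) = -30795
q^(6)(0) = 554311
Then c_k = q^(k)(0)/k! gives each Taylor coefficient.

554311*s^6/720 - 2053*s^5/8 + 2053*s^4/24 - 57*s^3/2 + 19*s^2/2 - 3*s + 1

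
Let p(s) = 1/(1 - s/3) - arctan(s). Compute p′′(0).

Add the two expansions coefficient-wise.
The coefficient of s^2 in the expansion is 1/9, so p′′(0) = 2! * (1/9) = 2/9.

2/9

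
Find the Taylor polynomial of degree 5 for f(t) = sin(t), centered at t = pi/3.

(t - pi/3)^5/240 + sqrt(3)*(t - pi/3)^4/48 - (t - pi/3)^3/12 - sqrt(3)*(t - pi/3)^2/4 + (t - pi/3)/2 + sqrt(3)/2

[(t - pi/3)^0] = sqrt(3)/2;  [(t - pi/3)^1] = 1/2;  [(t - pi/3)^2] = -sqrt(3)/4;  [(t - pi/3)^3] = -1/12;  [(t - pi/3)^4] = sqrt(3)/48;  [(t - pi/3)^5] = 1/240.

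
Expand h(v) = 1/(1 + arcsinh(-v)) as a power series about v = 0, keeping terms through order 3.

5*v^3/6 + v^2 + v + 1

Substitute the inner expansion into the outer series and collect powers.
h(0) = 1
h′(0) = 1
h′′(0) = 2
h′′′(0) = 5
Then c_k = h^(k)(0)/k! gives each Taylor coefficient.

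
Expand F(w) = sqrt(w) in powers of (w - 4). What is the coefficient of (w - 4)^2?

[(w - 4)^0] = 2;  [(w - 4)^1] = 1/4;  [(w - 4)^2] = -1/64.

-1/64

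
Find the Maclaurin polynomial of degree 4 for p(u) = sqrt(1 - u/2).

p(0) = 1
p′(0) = -1/4
p′′(0) = -1/16
p′′′(0) = -3/64
p^(4)(0) = -15/256
Dividing each by k! gives the coefficients c_0, ..., c_4.

-5*u^4/2048 - u^3/128 - u^2/32 - u/4 + 1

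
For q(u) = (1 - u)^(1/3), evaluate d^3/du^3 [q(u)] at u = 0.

-10/27

The coefficient of u^3 in the expansion is -5/81, so q′′′(0) = 3! * (-5/81) = -10/27.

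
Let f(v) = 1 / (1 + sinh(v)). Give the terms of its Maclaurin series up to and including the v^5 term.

-181*v^5/120 + 4*v^4/3 - 7*v^3/6 + v^2 - v + 1

Expand as Σ (-1)^k u^k with u equal to the inner function's series.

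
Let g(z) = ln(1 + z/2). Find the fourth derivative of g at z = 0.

The coefficient of z^4 in the expansion is -1/64, so g^(4)(0) = 4! * (-1/64) = -3/8.

-3/8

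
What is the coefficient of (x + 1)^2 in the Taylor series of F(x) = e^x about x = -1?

F(-1) = e^(-1)
F′(-1) = e^(-1)
F′′(-1) = e^(-1)
So c_2 = F′′(-1)/2! = e^(-1)/2.

e^(-1)/2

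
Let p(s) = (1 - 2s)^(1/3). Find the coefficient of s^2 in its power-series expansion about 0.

-4/9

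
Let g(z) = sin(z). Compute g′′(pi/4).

-sqrt(2)/2

The coefficient of (z - pi/4)^2 in the expansion is -sqrt(2)/4, so g′′(pi/4) = 2! * (-sqrt(2)/4) = -sqrt(2)/2.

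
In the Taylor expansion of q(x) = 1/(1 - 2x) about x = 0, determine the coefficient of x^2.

Apply the Taylor formula c_k = f^(k)(a)/k!.
[x^0] = 1;  [x^1] = 2;  [x^2] = 4.
So c_2 = q′′(0)/2! = 4.

4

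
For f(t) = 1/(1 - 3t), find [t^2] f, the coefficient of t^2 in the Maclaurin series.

9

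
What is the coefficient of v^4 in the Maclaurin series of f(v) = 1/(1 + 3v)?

f(0) = 1
f′(0) = -3
f′′(0) = 18
f′′′(0) = -162
f^(4)(0) = 1944
Then c_k = f^(k)(0)/k! gives each Taylor coefficient.

81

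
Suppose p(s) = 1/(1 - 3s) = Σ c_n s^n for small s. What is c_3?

27

p(0) = 1
p′(0) = 3
p′′(0) = 18
p′′′(0) = 162
Then c_k = p^(k)(0)/k! gives each Taylor coefficient.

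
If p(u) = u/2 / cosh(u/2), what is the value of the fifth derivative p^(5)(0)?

Invert the denominator's series and multiply.
The coefficient of u^5 in the expansion is 5/768, so p^(5)(0) = 5! * (5/768) = 25/32.

25/32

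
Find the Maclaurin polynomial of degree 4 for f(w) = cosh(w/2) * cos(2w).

161*w^4/384 - 15*w^2/8 + 1

Expand each factor separately, then convolve coefficients.
f(0) = 1
f′(0) = 0
f′′(0) = -15/4
f′′′(0) = 0
f^(4)(0) = 161/16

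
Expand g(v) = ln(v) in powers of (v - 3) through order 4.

-(v - 3)^4/324 + (v - 3)^3/81 - (v - 3)^2/18 + (v - 3)/3 + ln(3)

[(v - 3)^0] = ln(3);  [(v - 3)^1] = 1/3;  [(v - 3)^2] = -1/18;  [(v - 3)^3] = 1/81;  [(v - 3)^4] = -1/324.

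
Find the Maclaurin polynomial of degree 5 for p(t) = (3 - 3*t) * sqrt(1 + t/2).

81*t^5/8192 - 63*t^4/2048 + 15*t^3/128 - 27*t^2/32 - 9*t/4 + 3

Distribute the polynomial across the series and collect like powers.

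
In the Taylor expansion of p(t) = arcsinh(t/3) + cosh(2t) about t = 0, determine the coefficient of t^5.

1/3240

Add the two expansions coefficient-wise.
[t^0] = 1;  [t^1] = 1/3;  [t^2] = 2;  [t^3] = -1/162;  [t^4] = 2/3;  [t^5] = 1/3240.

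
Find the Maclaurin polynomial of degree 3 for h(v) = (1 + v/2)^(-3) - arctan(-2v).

Expand each term separately and add.
[v^0] = 1;  [v^1] = 1/2;  [v^2] = 3/2;  [v^3] = -47/12.

-47*v^3/12 + 3*v^2/2 + v/2 + 1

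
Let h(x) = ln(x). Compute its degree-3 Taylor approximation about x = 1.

(x - 1)^3/3 - (x - 1)^2/2 + (x - 1)

Use the known series and substitute for the argument.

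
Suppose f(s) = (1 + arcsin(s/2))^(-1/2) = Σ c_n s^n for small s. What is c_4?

Substitute the inner expansion into the outer series and collect powers.

51/2048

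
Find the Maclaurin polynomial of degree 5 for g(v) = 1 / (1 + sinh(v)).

-181*v^5/120 + 4*v^4/3 - 7*v^3/6 + v^2 - v + 1

Write 1/(1+u) = 1 - u + u^2 - u^3 + ... and substitute the series for u.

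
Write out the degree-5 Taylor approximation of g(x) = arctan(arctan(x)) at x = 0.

Let u equal the inner series; expand the outer function in u and truncate.
g(0) = 0
g′(0) = 1
g′′(0) = 0
g′′′(0) = -4
g^(4)(0) = 0
g^(5)(0) = 88

11*x^5/15 - 2*x^3/3 + x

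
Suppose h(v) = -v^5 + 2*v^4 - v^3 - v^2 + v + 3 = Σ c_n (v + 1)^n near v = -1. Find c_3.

Apply the Taylor formula c_k = f^(k)(a)/k!.
[(v + 1)^0] = 5;  [(v + 1)^1] = -13;  [(v + 1)^2] = 24;  [(v + 1)^3] = -19.

-19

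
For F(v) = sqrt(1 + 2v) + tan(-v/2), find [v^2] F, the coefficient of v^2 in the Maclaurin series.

-1/2

Expand each term separately and add.
[v^0] = 1;  [v^1] = 1/2;  [v^2] = -1/2.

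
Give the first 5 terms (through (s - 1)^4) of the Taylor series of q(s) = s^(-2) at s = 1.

5*(s - 1)^4 - 4*(s - 1)^3 + 3*(s - 1)^2 - 2*(s - 1) + 1

Use the known series and substitute for the argument.
[(s - 1)^0] = 1;  [(s - 1)^1] = -2;  [(s - 1)^2] = 3;  [(s - 1)^3] = -4;  [(s - 1)^4] = 5.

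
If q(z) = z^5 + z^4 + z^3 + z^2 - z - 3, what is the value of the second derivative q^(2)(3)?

668

The coefficient of (z - 3)^2 in the expansion is 334, so q′′(3) = 2! * (334) = 668.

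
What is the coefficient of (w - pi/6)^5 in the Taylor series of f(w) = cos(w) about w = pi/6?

-1/240

Use the known series and substitute for the argument.
f(pi/6) = sqrt(3)/2
f′(pi/6) = -1/2
f′′(pi/6) = -sqrt(3)/2
f′′′(pi/6) = 1/2
f^(4)(pi/6) = sqrt(3)/2
f^(5)(pi/6) = -1/2
Dividing each by k! gives the coefficients c_0, ..., c_5.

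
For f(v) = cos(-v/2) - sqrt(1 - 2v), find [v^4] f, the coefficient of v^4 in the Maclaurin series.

241/384

Add the two expansions coefficient-wise.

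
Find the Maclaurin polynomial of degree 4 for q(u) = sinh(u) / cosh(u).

Invert the denominator's series and multiply.
q(0) = 0
q′(0) = 1
q′′(0) = 0
q′′′(0) = -2
q^(4)(0) = 0

-u^3/3 + u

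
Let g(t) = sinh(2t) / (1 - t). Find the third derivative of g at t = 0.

Take the Cauchy product of the two expansions.
The coefficient of t^3 in the expansion is 10/3, so g′′′(0) = 3! * (10/3) = 20.

20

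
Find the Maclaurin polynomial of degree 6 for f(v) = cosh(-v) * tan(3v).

Multiply the two series term by term and collect like powers.
f(0) = 0
f′(0) = 3
f′′(0) = 0
f′′′(0) = 63
f^(4)(0) = 0
f^(5)(0) = 4443
f^(6)(0) = 0

1481*v^5/40 + 21*v^3/2 + 3*v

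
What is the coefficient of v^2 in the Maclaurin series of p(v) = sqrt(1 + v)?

p(0) = 1
p′(0) = 1/2
p′′(0) = -1/4
So c_2 = p′′(0)/2! = -1/8.

-1/8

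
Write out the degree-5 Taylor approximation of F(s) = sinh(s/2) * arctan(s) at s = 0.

Multiply the two series term by term and collect like powers.

-7*s^4/48 + s^2/2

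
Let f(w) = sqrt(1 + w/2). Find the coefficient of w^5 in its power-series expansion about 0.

[w^0] = 1;  [w^1] = 1/4;  [w^2] = -1/32;  [w^3] = 1/128;  [w^4] = -5/2048;  [w^5] = 7/8192.

7/8192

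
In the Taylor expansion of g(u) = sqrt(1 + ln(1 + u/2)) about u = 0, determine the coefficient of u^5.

Let u equal the inner series; expand the outer function in u and truncate.

1609/122880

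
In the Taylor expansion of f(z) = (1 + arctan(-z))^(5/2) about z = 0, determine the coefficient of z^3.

Substitute the inner expansion into the outer series and collect powers.
[z^0] = 1;  [z^1] = -5/2;  [z^2] = 15/8;  [z^3] = 25/48.
So c_3 = f′′′(0)/3! = 25/48.

25/48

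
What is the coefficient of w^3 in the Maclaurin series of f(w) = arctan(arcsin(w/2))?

Compose series: expand the inner function first, then feed it into the outer expansion.
f(0) = 0
f′(0) = 1/2
f′′(0) = 0
f′′′(0) = -1/8

-1/48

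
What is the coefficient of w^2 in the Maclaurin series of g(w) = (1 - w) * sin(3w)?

-3

Shift and add copies of the series according to the polynomial's terms.
So c_2 = g′′(0)/2! = -3.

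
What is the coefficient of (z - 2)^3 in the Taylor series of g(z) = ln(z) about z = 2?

g(2) = ln(2)
g′(2) = 1/2
g′′(2) = -1/4
g′′′(2) = 1/4

1/24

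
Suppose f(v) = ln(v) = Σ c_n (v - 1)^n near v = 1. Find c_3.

1/3

Differentiate repeatedly and evaluate at the center.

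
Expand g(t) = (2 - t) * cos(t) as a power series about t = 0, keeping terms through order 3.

t^3/2 - t^2 - t + 2

Multiply each power in the prefactor through the base expansion.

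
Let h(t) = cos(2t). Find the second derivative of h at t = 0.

-4

From the series, [t^2] h = -2; multiply by 2! = 2 to get -4.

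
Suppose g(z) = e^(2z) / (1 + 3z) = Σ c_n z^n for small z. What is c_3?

-41/3

Take the Cauchy product of the two expansions.
[z^0] = 1;  [z^1] = -1;  [z^2] = 5;  [z^3] = -41/3.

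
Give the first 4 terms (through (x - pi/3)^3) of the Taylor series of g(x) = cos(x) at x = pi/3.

Differentiate repeatedly and evaluate at the center.
g(pi/3) = 1/2
g′(pi/3) = -sqrt(3)/2
g′′(pi/3) = -1/2
g′′′(pi/3) = sqrt(3)/2

sqrt(3)*(x - pi/3)^3/12 - (x - pi/3)^2/4 - sqrt(3)*(x - pi/3)/2 + 1/2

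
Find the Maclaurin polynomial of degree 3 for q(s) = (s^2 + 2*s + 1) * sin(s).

Multiply each power in the prefactor through the base expansion.
q(0) = 0
q′(0) = 1
q′′(0) = 4
q′′′(0) = 5
Dividing each by k! gives the coefficients c_0, ..., c_3.

5*s^3/6 + 2*s^2 + s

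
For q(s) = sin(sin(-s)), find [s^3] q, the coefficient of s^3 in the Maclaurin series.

Substitute the inner expansion into the outer series and collect powers.
[s^0] = 0;  [s^1] = -1;  [s^2] = 0;  [s^3] = 1/3.
So c_3 = q′′′(0)/3! = 1/3.

1/3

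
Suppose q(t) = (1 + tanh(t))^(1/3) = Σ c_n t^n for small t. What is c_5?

Plug the Maclaurin series of the inner function into that of the outer and collect terms.
[t^0] = 1;  [t^1] = 1/3;  [t^2] = -1/9;  [t^3] = -4/81;  [t^4] = 8/243;  [t^5] = 47/3645.
So c_5 = q^(5)(0)/5! = 47/3645.

47/3645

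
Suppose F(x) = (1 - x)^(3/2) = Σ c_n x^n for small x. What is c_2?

F(0) = 1
F′(0) = -3/2
F′′(0) = 3/4
Then c_k = F^(k)(0)/k! gives each Taylor coefficient.

3/8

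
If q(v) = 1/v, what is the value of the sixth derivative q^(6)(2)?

45/8

The coefficient of (v - 2)^6 in the expansion is 1/128, so q^(6)(2) = 6! * (1/128) = 45/8.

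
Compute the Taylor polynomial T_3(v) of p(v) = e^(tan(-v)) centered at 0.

-v^3/2 + v^2/2 - v + 1

Let u equal the inner series; expand the outer function in u and truncate.
[v^0] = 1;  [v^1] = -1;  [v^2] = 1/2;  [v^3] = -1/2.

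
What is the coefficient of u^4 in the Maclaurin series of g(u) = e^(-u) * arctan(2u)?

Write out both Maclaurin series and multiply, keeping only the needed powers.
g(0) = 0
g′(0) = 2
g′′(0) = -4
g′′′(0) = -10
g^(4)(0) = 56
Then c_k = g^(k)(0)/k! gives each Taylor coefficient.

7/3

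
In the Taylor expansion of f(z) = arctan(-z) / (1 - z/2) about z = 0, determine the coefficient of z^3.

1/12

Write out both Maclaurin series and multiply, keeping only the needed powers.
f(0) = 0
f′(0) = -1
f′′(0) = -1
f′′′(0) = 1/2
So c_3 = f′′′(0)/3! = 1/12.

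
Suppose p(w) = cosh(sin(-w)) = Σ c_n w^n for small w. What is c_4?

-1/8

Compose series: expand the inner function first, then feed it into the outer expansion.
p(0) = 1
p′(0) = 0
p′′(0) = 1
p′′′(0) = 0
p^(4)(0) = -3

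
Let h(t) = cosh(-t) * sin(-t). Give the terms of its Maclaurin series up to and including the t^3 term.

Expand each factor separately, then convolve coefficients.

-t^3/3 - t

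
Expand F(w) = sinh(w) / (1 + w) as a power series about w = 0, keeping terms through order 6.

Expand each factor separately, then convolve coefficients.
F(0) = 0
F′(0) = 1
F′′(0) = -2
F′′′(0) = 7
F^(4)(0) = -28
F^(5)(0) = 141
F^(6)(0) = -846
The Taylor polynomial is Σ F^(k)(0)/k! · w^k.

-47*w^6/40 + 47*w^5/40 - 7*w^4/6 + 7*w^3/6 - w^2 + w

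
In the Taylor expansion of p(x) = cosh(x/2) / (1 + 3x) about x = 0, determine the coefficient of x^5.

Multiply the two series term by term and collect like powers.
p(0) = 1
p′(0) = -3
p′′(0) = 73/4
p′′′(0) = -657/4
p^(4)(0) = 31537/16
p^(5)(0) = -473055/16
The Taylor polynomial is Σ p^(k)(0)/k! · x^k.

-31537/128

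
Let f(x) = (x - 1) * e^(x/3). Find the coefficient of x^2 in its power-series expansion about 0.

Multiply each power in the prefactor through the base expansion.
f(0) = -1
f′(0) = 2/3
f′′(0) = 5/9
So c_2 = f′′(0)/2! = 5/18.

5/18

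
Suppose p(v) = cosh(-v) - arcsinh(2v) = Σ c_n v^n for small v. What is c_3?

4/3

Expand each term separately and add.
p(0) = 1
p′(0) = -2
p′′(0) = 1
p′′′(0) = 8
So c_3 = p′′′(0)/3! = 4/3.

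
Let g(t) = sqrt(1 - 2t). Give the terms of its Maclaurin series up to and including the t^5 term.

-7*t^5/8 - 5*t^4/8 - t^3/2 - t^2/2 - t + 1

g(0) = 1
g′(0) = -1
g′′(0) = -1
g′′′(0) = -3
g^(4)(0) = -15
g^(5)(0) = -105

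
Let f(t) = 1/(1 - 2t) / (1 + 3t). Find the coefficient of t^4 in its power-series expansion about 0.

Write out both Maclaurin series and multiply, keeping only the needed powers.

55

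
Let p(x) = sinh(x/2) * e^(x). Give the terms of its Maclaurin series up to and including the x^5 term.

Take the Cauchy product of the two expansions.
p(0) = 0
p′(0) = 1/2
p′′(0) = 1
p′′′(0) = 13/8
p^(4)(0) = 5/2
p^(5)(0) = 121/32
Then c_k = p^(k)(0)/k! gives each Taylor coefficient.

121*x^5/3840 + 5*x^4/48 + 13*x^3/48 + x^2/2 + x/2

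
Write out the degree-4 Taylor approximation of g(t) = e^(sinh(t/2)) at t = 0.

5*t^4/384 + t^3/24 + t^2/8 + t/2 + 1

Let u equal the inner series; expand the outer function in u and truncate.
[t^0] = 1;  [t^1] = 1/2;  [t^2] = 1/8;  [t^3] = 1/24;  [t^4] = 5/384.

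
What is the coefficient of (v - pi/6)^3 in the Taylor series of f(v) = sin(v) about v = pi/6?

-sqrt(3)/12

Compute the successive derivatives at the expansion point and divide by k!.
[(v - pi/6)^0] = 1/2;  [(v - pi/6)^1] = sqrt(3)/2;  [(v - pi/6)^2] = -1/4;  [(v - pi/6)^3] = -sqrt(3)/12.
So c_3 = f′′′(pi/6)/3! = -sqrt(3)/12.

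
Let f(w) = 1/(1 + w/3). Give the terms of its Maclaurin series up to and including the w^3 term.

-w^3/27 + w^2/9 - w/3 + 1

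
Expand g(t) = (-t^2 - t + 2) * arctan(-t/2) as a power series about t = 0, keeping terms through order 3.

7*t^3/12 + t^2/2 - t

Multiply each power in the prefactor through the base expansion.
g(0) = 0
g′(0) = -1
g′′(0) = 1
g′′′(0) = 7/2
Dividing each by k! gives the coefficients c_0, ..., c_3.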